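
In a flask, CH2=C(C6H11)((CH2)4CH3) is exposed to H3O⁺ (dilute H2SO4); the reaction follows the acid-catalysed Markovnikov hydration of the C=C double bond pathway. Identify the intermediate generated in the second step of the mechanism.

oxonium ion

Step 1: The π electrons of the C=C bond attack a proton of H3O⁺; Markovnikov addition places the new C–H on the less-substituted alkene carbon, so the positive charge ends up on the more-substituted carbon — a tertiary carbocation. H2O is released.
Step 2: Nucleophilic capture of the cation by H2O produces the protonated alcohol (an oxonium ion).
After step 2 the species present is an oxonium ion.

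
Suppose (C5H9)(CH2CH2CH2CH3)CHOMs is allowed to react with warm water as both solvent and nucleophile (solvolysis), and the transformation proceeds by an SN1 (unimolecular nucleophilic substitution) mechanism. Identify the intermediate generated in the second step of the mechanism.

tertiary carbocation

Step 1: Unassisted departure of MsO⁻ (taking the C–O bonding pair) generates a secondary carbocation.
Step 2: A hydride (H with its bonding pair) migrates from the adjacent cyclopentyl carbon to the cationic centre — a 1,2-hydride shift — upgrading the secondary cation to a tertiary one.
After step 2 the species present is a tertiary carbocation.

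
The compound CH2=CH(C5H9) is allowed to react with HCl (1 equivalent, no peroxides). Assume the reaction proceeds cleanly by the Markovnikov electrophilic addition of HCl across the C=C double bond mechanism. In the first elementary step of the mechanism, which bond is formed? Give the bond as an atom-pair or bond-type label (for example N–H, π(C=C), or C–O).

C–H

Step 1: Electrophilic addition begins with the π(C=C) electrons forming a bond to the proton of HCl. Following Markovnikov's rule, the resulting cation is secondary. The H–Cl bond breaks heterolytically, releasing Cl⁻.
The bond formed in this step is the C–H bond.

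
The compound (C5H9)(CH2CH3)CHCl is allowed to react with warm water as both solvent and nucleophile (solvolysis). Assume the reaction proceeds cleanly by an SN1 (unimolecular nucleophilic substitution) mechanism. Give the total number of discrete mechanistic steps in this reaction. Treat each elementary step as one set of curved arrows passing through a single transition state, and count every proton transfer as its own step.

Step 1: Unassisted departure of Cl⁻ (taking the C–Cl bonding pair) generates a secondary carbocation.
Step 2: A 1,2-hydride shift from the adjacent cyclopentyl carbon moves the positive charge from the secondary centre to an adjacent carbon, generating a more stable tertiary carbocation.
Step 3: Nucleophilic capture: the oxygen of H2O bonds to the cationic carbon, producing an oxonium-ion intermediate.
Step 4: A second solvent molecule removes the proton on oxygen, giving the neutral alcohol product.
Total: 4 elementary steps.

4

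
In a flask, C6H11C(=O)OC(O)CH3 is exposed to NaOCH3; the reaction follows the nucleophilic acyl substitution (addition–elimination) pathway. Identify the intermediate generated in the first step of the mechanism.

Step 1: CH3O⁻ adds to the carbonyl carbon; the C=O π electrons shift onto oxygen and a tetrahedral alkoxide intermediate forms.
After step 1 the species present is a tetrahedral intermediate.

tetrahedral intermediate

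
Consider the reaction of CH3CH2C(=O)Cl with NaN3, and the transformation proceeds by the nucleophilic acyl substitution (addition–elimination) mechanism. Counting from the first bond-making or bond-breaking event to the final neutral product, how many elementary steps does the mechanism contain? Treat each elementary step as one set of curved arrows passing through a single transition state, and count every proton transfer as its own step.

2

Step 1: A lone pair on the N of N3⁻ attacks the electrophilic acyl carbon; the π(C=O) electrons move onto oxygen, giving a tetrahedral intermediate.
Step 2: Elimination step: re-formation of the carbonyl π bond drives out Cl⁻, giving the new acyl compound.
Total: 2 elementary steps.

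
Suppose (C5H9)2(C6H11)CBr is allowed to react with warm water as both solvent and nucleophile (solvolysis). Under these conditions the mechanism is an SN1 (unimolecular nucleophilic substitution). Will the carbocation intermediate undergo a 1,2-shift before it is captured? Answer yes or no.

no

The first-formed carbocation is tertiary.
No single 1,2-shift to an adjacent carbon would produce a more-substituted cation than the one already present, so no rearrangement occurs.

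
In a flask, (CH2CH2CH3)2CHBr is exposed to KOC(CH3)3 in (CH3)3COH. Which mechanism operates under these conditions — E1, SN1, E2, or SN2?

Conditions: a strong/bulky base with a secondary substrate bearing a β-hydrogen.
These conditions are the textbook signature of the E2 pathway.
A strong (often hindered) base removes a β-H in concert with loss of the leaving group — bimolecular elimination.

E2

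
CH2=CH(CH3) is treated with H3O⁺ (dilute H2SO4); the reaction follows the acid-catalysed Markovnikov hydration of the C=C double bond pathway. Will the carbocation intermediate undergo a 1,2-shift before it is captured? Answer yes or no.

no

The first-formed carbocation is secondary.
No single 1,2-shift to an adjacent carbon would produce a more-substituted cation than the one already present, so no rearrangement occurs.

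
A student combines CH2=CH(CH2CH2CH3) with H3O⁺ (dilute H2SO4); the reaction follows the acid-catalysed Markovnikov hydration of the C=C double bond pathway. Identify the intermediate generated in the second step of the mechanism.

Step 1: The π electrons of the C=C bond attack a proton of H3O⁺; Markovnikov addition places the new C–H on the less-substituted alkene carbon, so the positive charge ends up on the more-substituted carbon — a secondary carbocation. H2O is released.
Step 2: A lone pair on the oxygen of H2O attacks the carbocation, forming a C–O bond and an oxonium ion (a protonated alcohol).
After step 2 the species present is an oxonium ion.

oxonium ion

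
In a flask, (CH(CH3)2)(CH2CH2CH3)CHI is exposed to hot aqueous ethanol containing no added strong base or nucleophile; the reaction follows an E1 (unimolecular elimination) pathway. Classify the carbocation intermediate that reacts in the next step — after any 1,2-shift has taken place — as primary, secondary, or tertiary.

tertiary

Step 1: The C–I bond breaks with both electrons going to the iodide; I⁻ leaves and a secondary carbocation remains.
Step 2: Carbocation rearrangement: a 1,2-hydride shift from the adjacent isopropyl carbon converts the initially-formed secondary cation into the more stable tertiary cation.
The cation rearranges from secondary to tertiary via a 1,2-hydride shift from the adjacent isopropyl carbon; the tertiary cation is what reacts next.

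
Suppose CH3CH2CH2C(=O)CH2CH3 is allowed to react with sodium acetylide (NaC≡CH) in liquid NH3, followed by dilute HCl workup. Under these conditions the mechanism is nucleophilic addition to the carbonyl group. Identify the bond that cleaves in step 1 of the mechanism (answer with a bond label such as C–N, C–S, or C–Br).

Step 1: Nucleophilic addition: HC≡C⁻ adds to the carbonyl carbon, pushing the π(C=O) electron pair onto oxygen and giving a tetrahedral alkoxide.
The bond broken in this step is the π(C=O) bond.

π(C=O)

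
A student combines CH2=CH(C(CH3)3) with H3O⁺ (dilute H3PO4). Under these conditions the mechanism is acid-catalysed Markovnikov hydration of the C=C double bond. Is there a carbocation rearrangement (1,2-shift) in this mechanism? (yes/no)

The first-formed carbocation is secondary.
The adjacent tert-butyl carbon has no hydrogen but bears methyl groups; migration of one methyl with its bonding pair (a 1,2-methyl shift) places the charge on a tertiary centre.
Tertiary is more stable than secondary, so the shift occurs.

yes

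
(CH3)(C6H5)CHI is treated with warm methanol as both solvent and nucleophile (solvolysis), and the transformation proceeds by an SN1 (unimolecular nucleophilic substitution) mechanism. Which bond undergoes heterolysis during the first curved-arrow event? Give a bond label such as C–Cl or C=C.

Step 1: Rate-determining heterolysis of the C–I bond gives I⁻ and a secondary carbocation.
The bond broken in this step is the C–I bond.

C–I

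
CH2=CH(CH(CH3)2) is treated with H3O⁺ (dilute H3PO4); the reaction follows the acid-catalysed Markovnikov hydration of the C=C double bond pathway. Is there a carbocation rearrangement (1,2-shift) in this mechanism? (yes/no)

The first-formed carbocation is secondary.
The adjacent isopropyl carbon already bears 2 other carbon substituents and has a hydrogen to migrate; after a 1,2-hydride shift from that carbon the positive charge sits on a tertiary centre.
Tertiary is more stable than secondary, so the shift occurs.

yes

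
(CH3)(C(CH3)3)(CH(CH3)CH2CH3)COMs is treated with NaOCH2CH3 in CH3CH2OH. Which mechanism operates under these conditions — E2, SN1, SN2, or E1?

Conditions: a strong base with a tertiary substrate bearing a β-hydrogen.
These conditions are the textbook signature of the E2 pathway.
A strong (often hindered) base removes a β-H in concert with loss of the leaving group — bimolecular elimination.

E2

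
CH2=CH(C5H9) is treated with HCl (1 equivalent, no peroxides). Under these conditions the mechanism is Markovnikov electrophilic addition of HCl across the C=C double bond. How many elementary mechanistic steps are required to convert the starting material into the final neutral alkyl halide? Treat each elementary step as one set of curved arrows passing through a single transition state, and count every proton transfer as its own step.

Step 1: Protonation of the alkene by HCl: the π bond acts as the nucleophile and picks up H⁺, giving the more stable (Markovnikov) secondary carbocation. The H–Cl bond breaks heterolytically, releasing Cl⁻.
Step 2: A 1,2-hydride shift from the adjacent cyclopentyl carbon moves the positive charge from the secondary centre to an adjacent carbon, generating a more stable tertiary carbocation.
Step 3: Nucleophilic attack by Cl⁻ on the carbocation completes the addition, giving R–Cl.
Total: 3 elementary steps.

3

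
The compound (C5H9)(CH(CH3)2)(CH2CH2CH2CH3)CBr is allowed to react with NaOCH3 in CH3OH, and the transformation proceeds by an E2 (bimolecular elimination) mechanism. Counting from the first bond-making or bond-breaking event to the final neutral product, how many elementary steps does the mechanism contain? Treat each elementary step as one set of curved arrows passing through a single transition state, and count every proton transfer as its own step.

1

Step 1: Concerted anti-periplanar elimination: CH3O⁻ abstracts a β-H while Br⁻ leaves, and the C–H electrons become the new C=C π bond — all in a single transition state.
Total: 1 elementary step.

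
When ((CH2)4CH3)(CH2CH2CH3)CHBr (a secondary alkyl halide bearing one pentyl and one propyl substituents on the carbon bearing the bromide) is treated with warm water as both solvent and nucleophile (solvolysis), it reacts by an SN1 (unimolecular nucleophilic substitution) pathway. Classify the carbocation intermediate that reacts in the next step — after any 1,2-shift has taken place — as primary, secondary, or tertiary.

secondary

Step 1: The C–Br bond breaks with both electrons going to the bromide; Br⁻ leaves and a secondary carbocation remains.
No single 1,2-shift to an adjacent carbon would give a more-substituted cation, so no rearrangement occurs.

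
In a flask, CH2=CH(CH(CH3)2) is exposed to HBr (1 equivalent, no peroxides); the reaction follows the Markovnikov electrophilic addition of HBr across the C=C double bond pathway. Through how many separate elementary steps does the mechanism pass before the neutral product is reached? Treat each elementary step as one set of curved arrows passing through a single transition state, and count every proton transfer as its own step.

Step 1: Protonation of the alkene by HBr: the π bond acts as the nucleophile and picks up H⁺, giving the more stable (Markovnikov) secondary carbocation. The H–Br bond breaks heterolytically, releasing Br⁻.
Step 2: Carbocation rearrangement: a 1,2-hydride shift from the adjacent isopropyl carbon converts the initially-formed secondary cation into the more stable tertiary cation.
Step 3: Br⁻ captures the cation: a lone pair on Br⁻ fills the empty p orbital, producing the alkyl halide product.
Total: 3 elementary steps.

3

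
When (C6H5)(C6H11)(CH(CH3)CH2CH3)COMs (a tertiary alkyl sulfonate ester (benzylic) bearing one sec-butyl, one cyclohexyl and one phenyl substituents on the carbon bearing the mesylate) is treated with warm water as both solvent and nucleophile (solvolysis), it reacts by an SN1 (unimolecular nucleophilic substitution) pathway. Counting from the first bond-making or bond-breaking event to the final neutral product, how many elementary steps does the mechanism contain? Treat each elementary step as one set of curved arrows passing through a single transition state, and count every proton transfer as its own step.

3

Step 1: Unassisted departure of MsO⁻ (taking the C–O bonding pair) generates a tertiary carbocation.
(No 1,2-shift: no single shift to an adjacent carbon would give a more stable cation.)
Step 2: A lone pair on the oxygen of H2O attacks the carbocation, forming a new C–O σ-bond and an oxonium ion.
Step 3: Deprotonation of the oxonium oxygen by solvent water yields the neutral alcohol.
Total: 3 elementary steps.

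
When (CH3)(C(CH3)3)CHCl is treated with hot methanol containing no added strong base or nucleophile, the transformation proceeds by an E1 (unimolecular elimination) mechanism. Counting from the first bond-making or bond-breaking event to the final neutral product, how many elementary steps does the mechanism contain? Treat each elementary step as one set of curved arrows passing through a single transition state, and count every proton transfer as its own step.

3

Step 1: Rate-determining heterolysis of the C–Cl bond gives Cl⁻ and a secondary carbocation.
Step 2: Carbocation rearrangement: a 1,2-methyl shift from the adjacent tert-butyl carbon converts the initially-formed secondary cation into the more stable tertiary cation.
Step 3: A weak base (a methanol molecule from the solvent) removes a proton from a carbon adjacent to the cationic centre; the electrons of that C–H bond become the new π(C=C) bond, giving the alkene.
Total: 3 elementary steps.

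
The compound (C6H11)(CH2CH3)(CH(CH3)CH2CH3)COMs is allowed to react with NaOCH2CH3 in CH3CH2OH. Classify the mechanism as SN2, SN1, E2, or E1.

Conditions: a strong base with a tertiary substrate bearing a β-hydrogen.
These conditions are the textbook signature of the E2 pathway.
A strong (often hindered) base removes a β-H in concert with loss of the leaving group — bimolecular elimination.

E2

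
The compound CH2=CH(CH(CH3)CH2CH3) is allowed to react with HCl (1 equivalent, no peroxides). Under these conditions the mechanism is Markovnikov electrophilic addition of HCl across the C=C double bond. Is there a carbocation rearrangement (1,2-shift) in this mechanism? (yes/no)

yes

The first-formed carbocation is secondary.
The adjacent sec-butyl carbon already bears 2 other carbon substituents and has a hydrogen to migrate; after a 1,2-hydride shift from that carbon the positive charge sits on a tertiary centre.
Tertiary is more stable than secondary, so the shift occurs.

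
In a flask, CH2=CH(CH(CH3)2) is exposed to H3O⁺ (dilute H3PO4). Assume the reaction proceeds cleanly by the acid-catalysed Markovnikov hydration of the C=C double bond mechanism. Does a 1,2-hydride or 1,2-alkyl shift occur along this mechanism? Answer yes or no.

The first-formed carbocation is secondary.
The adjacent isopropyl carbon already bears 2 other carbon substituents and has a hydrogen to migrate; after a 1,2-hydride shift from that carbon the positive charge sits on a tertiary centre.
Tertiary is more stable than secondary, so the shift occurs.

yes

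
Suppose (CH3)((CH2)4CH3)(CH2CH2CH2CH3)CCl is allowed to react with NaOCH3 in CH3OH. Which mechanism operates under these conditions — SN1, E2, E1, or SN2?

Conditions: a strong base with a tertiary substrate bearing a β-hydrogen.
These conditions are the textbook signature of the E2 pathway.
A strong (often hindered) base removes a β-H in concert with loss of the leaving group — bimolecular elimination.

E2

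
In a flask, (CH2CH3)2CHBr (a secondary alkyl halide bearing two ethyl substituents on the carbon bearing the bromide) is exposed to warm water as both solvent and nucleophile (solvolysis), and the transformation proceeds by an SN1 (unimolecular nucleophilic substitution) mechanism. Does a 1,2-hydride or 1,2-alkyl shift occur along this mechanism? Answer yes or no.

no

The first-formed carbocation is secondary.
No single 1,2-shift to an adjacent carbon would produce a more-substituted cation than the one already present, so no rearrangement occurs.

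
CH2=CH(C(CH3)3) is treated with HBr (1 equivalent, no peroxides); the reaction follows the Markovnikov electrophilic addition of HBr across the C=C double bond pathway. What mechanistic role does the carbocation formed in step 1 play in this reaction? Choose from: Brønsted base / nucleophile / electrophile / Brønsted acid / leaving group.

Step 3: Nucleophilic attack by Br⁻ on the carbocation completes the addition, giving R–Br.
The carbocation formed in step 1 accepts an electron pair into an empty or π* orbital — it is the electrophile.

electrophile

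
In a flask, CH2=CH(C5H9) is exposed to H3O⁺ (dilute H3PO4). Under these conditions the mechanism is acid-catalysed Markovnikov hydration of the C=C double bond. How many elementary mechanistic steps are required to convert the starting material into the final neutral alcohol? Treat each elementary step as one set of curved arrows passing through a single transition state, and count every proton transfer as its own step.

Step 1: Protonation of the alkene by H3O⁺: the π bond acts as the nucleophile and picks up H⁺, giving the more stable (Markovnikov) secondary carbocation. H2O is released.
Step 2: A 1,2-hydride shift from the adjacent cyclopentyl carbon moves the positive charge from the secondary centre to an adjacent carbon, generating a more stable tertiary carbocation.
Step 3: Nucleophilic capture of the cation by H2O produces the protonated alcohol (an oxonium ion).
Step 4: Deprotonation of the oxonium ion by a water molecule delivers the neutral alcohol and regenerates the acid catalyst.
Total: 4 elementary steps.

4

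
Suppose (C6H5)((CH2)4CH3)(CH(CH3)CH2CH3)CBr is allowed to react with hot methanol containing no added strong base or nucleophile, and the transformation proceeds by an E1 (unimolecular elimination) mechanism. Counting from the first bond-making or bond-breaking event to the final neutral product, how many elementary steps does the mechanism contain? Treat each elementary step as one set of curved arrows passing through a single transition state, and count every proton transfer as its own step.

2

Step 1: Unassisted departure of Br⁻ (taking the C–Br bonding pair) generates a tertiary carbocation.
(No 1,2-shift: no single shift to an adjacent carbon would give a more stable cation.)
Step 2: A weak base (a methanol molecule from the solvent) removes a proton from a carbon adjacent to the cationic centre; the electrons of that C–H bond become the new π(C=C) bond, giving the alkene.
Total: 2 elementary steps.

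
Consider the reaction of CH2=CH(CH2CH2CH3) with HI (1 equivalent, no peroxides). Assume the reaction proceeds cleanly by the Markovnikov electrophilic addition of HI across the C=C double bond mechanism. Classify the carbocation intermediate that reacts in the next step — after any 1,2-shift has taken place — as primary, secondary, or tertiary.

Step 1: Protonation of the alkene by HI: the π bond acts as the nucleophile and picks up H⁺, giving the more stable (Markovnikov) secondary carbocation. The H–I bond breaks heterolytically, releasing I⁻.
No single 1,2-shift to an adjacent carbon would give a more-substituted cation, so no rearrangement occurs.

secondary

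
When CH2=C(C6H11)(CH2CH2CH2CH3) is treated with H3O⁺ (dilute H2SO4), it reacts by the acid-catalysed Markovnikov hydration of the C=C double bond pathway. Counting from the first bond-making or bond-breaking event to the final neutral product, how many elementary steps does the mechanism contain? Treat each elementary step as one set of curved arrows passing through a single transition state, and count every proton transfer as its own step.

Step 1: The π electrons of the C=C bond attack a proton of H3O⁺; Markovnikov addition places the new C–H on the less-substituted alkene carbon, so the positive charge ends up on the more-substituted carbon — a tertiary carbocation. H2O is released.
(No 1,2-shift: no single shift to an adjacent carbon would give a more stable cation.)
Step 2: A lone pair on the oxygen of H2O attacks the carbocation, forming a C–O bond and an oxonium ion (a protonated alcohol).
Step 3: H2O removes a proton from the oxonium oxygen, regenerating H3O⁺ and giving the neutral alcohol.
Total: 3 elementary steps.

3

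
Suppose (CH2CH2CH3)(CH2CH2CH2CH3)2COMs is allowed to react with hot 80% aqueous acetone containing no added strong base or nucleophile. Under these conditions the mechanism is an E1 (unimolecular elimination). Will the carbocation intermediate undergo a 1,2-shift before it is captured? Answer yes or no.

The first-formed carbocation is tertiary.
No single 1,2-shift to an adjacent carbon would produce a more-substituted cation than the one already present, so no rearrangement occurs.

no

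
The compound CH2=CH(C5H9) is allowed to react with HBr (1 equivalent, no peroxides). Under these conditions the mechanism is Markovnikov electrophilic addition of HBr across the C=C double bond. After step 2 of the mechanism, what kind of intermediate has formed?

Step 1: The π electrons of the C=C bond attack a proton of HBr; Markovnikov addition places the new C–H on the less-substituted alkene carbon, so the positive charge ends up on the more-substituted carbon — a secondary carbocation. The H–Br bond breaks heterolytically, releasing Br⁻.
Step 2: Carbocation rearrangement: a 1,2-hydride shift from the adjacent cyclopentyl carbon converts the initially-formed secondary cation into the more stable tertiary cation.
After step 2 the species present is a tertiary carbocation.

tertiary carbocation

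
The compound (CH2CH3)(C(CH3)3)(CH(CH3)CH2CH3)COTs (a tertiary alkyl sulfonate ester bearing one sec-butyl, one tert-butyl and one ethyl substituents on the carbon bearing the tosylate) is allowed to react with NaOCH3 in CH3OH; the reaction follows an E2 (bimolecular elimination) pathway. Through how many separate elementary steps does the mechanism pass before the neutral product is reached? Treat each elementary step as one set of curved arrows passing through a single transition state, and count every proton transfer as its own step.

Step 1: The strong base CH3O⁻ removes a β-hydrogen; in the same concerted event the electrons of the breaking C–H bond form the new π(C=C) bond and the C–O σ-bond breaks, expelling TsO⁻. Anti-periplanar geometry; one transition state.
Total: 1 elementary step.

1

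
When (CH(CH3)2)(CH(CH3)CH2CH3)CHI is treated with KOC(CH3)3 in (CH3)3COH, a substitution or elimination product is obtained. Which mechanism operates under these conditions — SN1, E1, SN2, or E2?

E2

Conditions: a strong/bulky base with a secondary substrate bearing a β-hydrogen.
These conditions are the textbook signature of the E2 pathway.
A strong (often hindered) base removes a β-H in concert with loss of the leaving group — bimolecular elimination.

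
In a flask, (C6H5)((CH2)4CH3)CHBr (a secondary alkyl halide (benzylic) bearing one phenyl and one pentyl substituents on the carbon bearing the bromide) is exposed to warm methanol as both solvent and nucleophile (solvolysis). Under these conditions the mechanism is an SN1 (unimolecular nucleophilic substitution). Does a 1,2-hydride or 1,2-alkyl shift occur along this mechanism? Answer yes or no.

no

The first-formed carbocation is secondary.
No single 1,2-shift to an adjacent carbon would produce a more-substituted cation than the one already present, so no rearrangement occurs.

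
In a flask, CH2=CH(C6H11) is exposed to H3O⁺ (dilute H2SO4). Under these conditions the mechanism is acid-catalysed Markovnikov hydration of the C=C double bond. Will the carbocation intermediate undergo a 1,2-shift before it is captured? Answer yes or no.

yes

The first-formed carbocation is secondary.
The adjacent cyclohexyl carbon already bears 2 other carbon substituents and has a hydrogen to migrate; after a 1,2-hydride shift from that carbon the positive charge sits on a tertiary centre.
Tertiary is more stable than secondary, so the shift occurs.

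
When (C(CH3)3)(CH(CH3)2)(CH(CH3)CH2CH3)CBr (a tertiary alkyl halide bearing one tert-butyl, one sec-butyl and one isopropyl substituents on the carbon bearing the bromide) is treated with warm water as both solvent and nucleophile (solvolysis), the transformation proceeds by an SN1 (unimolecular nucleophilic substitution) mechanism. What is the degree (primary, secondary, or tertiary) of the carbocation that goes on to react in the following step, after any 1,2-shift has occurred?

tertiary

Step 1: The C–Br bond breaks with both electrons going to the bromide; Br⁻ leaves and a tertiary carbocation remains.
No single 1,2-shift to an adjacent carbon would give a more-substituted cation, so no rearrangement occurs.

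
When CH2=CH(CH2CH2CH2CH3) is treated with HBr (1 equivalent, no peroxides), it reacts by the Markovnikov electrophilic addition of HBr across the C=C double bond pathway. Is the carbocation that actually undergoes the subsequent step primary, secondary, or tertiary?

Step 1: Electrophilic addition begins with the π(C=C) electrons forming a bond to the proton of HBr. Following Markovnikov's rule, the resulting cation is secondary. The H–Br bond breaks heterolytically, releasing Br⁻.
No single 1,2-shift to an adjacent carbon would give a more-substituted cation, so no rearrangement occurs.

secondary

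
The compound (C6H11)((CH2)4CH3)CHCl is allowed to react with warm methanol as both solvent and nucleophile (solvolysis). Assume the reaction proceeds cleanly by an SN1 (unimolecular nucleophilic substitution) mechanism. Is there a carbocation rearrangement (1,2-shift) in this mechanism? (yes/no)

yes

The first-formed carbocation is secondary.
The adjacent cyclohexyl carbon already bears 2 other carbon substituents and has a hydrogen to migrate; after a 1,2-hydride shift from that carbon the positive charge sits on a tertiary centre.
Tertiary is more stable than secondary, so the shift occurs.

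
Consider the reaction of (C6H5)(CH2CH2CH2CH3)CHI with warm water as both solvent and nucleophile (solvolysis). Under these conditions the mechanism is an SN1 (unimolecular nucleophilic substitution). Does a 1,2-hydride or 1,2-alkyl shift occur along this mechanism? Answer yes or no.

The first-formed carbocation is secondary.
No single 1,2-shift to an adjacent carbon would produce a more-substituted cation than the one already present, so no rearrangement occurs.

no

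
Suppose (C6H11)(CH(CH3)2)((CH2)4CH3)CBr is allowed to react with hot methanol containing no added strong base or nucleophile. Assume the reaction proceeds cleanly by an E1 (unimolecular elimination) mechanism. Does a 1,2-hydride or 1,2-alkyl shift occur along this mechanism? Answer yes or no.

no

The first-formed carbocation is tertiary.
No single 1,2-shift to an adjacent carbon would produce a more-substituted cation than the one already present, so no rearrangement occurs.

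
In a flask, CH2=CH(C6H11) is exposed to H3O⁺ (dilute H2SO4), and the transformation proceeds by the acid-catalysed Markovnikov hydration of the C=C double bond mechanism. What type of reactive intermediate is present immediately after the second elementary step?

tertiary carbocation

Step 1: The π electrons of the C=C bond attack a proton of H3O⁺; Markovnikov addition places the new C–H on the less-substituted alkene carbon, so the positive charge ends up on the more-substituted carbon — a secondary carbocation. H2O is released.
Step 2: A 1,2-hydride shift from the adjacent cyclohexyl carbon moves the positive charge from the secondary centre to an adjacent carbon, generating a more stable tertiary carbocation.
After step 2 the species present is a tertiary carbocation.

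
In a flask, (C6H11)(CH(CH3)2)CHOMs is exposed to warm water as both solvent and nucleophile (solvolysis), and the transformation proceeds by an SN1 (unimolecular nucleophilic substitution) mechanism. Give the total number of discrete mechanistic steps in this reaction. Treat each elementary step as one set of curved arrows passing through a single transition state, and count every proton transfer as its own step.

Step 1: Ionisation: the C–O σ-bond cleaves heterolytically; both bonding electrons depart with MsO⁻, leaving a secondary carbocation at the α-carbon.
Step 2: Carbocation rearrangement: a 1,2-hydride shift from the adjacent isopropyl carbon converts the initially-formed secondary cation into the more stable tertiary cation.
Step 3: Nucleophilic capture: the oxygen of H2O bonds to the cationic carbon, producing an oxonium-ion intermediate.
Step 4: Proton transfer from the O–H of the oxonium ion to a solvent molecule delivers the neutral alcohol.
Total: 4 elementary steps.

4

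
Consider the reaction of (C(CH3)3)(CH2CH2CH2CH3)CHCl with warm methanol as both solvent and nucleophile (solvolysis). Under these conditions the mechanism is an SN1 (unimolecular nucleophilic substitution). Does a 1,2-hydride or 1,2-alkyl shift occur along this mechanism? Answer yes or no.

yes

The first-formed carbocation is secondary.
The adjacent tert-butyl carbon has no hydrogen but bears methyl groups; migration of one methyl with its bonding pair (a 1,2-methyl shift) places the charge on a tertiary centre.
Tertiary is more stable than secondary, so the shift occurs.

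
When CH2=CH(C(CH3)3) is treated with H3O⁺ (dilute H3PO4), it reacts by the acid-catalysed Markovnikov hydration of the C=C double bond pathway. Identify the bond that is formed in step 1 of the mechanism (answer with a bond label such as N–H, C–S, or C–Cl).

C–H

Step 1: The π electrons of the C=C bond attack a proton of H3O⁺; Markovnikov addition places the new C–H on the less-substituted alkene carbon, so the positive charge ends up on the more-substituted carbon — a secondary carbocation. H2O is released.
The bond formed in this step is the C–H bond.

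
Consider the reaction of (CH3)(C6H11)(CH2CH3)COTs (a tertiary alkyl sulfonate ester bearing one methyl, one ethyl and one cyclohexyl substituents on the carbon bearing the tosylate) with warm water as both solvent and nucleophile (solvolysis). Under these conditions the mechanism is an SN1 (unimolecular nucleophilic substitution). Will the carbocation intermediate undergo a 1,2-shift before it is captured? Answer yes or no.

no

The first-formed carbocation is tertiary.
No single 1,2-shift to an adjacent carbon would produce a more-substituted cation than the one already present, so no rearrangement occurs.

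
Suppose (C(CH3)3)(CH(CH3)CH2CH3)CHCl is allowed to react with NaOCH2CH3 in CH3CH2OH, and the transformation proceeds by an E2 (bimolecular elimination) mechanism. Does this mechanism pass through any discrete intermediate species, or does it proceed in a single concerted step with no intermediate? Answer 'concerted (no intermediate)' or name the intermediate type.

The strong base CH3CH2O⁻ removes a β-hydrogen; in the same concerted event the electrons of the breaking C–H bond form the new π(C=C) bond and the C–Cl σ-bond breaks, expelling Cl⁻. Anti-periplanar geometry; one transition state.
All bond changes occur in one transition state; no discrete intermediate is formed.

concerted (no intermediate)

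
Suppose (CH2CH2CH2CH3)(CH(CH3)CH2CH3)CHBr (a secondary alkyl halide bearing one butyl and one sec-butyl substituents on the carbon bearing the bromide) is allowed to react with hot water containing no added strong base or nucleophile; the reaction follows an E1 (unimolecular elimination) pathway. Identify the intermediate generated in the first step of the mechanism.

Step 1: Unassisted departure of Br⁻ (taking the C–Br bonding pair) generates a secondary carbocation.
After step 1 the species present is a secondary carbocation.

secondary carbocation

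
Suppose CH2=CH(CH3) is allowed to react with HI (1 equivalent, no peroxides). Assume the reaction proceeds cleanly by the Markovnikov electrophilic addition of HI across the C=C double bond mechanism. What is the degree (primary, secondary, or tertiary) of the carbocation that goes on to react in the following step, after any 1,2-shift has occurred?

secondary

Step 1: Protonation of the alkene by HI: the π bond acts as the nucleophile and picks up H⁺, giving the more stable (Markovnikov) secondary carbocation. The H–I bond breaks heterolytically, releasing I⁻.
No single 1,2-shift to an adjacent carbon would give a more-substituted cation, so no rearrangement occurs.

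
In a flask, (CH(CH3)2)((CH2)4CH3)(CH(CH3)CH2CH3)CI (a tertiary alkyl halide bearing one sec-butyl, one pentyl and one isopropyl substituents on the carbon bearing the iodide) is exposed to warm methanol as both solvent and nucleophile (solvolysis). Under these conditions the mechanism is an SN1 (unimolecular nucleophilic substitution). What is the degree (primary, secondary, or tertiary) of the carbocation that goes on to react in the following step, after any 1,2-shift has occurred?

Step 1: Rate-determining heterolysis of the C–I bond gives I⁻ and a tertiary carbocation.
No single 1,2-shift to an adjacent carbon would give a more-substituted cation, so no rearrangement occurs.

tertiary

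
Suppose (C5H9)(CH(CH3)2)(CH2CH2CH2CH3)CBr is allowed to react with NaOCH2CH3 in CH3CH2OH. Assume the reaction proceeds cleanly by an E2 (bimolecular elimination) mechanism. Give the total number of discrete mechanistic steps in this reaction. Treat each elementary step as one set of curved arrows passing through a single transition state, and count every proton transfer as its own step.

Step 1: The strong base CH3CH2O⁻ removes a β-hydrogen; in the same concerted event the electrons of the breaking C–H bond form the new π(C=C) bond and the C–Br σ-bond breaks, expelling Br⁻. Anti-periplanar geometry; one transition state.
Total: 1 elementary step.

1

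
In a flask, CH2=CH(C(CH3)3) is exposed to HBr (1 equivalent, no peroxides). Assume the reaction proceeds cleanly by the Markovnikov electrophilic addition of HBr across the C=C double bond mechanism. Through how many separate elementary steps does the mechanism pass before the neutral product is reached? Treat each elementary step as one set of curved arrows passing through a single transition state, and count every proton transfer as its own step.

3

Step 1: Electrophilic addition begins with the π(C=C) electrons forming a bond to the proton of HBr. Following Markovnikov's rule, the resulting cation is secondary. The H–Br bond breaks heterolytically, releasing Br⁻.
Step 2: Carbocation rearrangement: a 1,2-methyl shift from the adjacent tert-butyl carbon converts the initially-formed secondary cation into the more stable tertiary cation.
Step 3: The Br⁻ anion donates a lone pair to the carbocation, forming the new C–Br σ-bond and giving the neutral alkyl halide.
Total: 3 elementary steps.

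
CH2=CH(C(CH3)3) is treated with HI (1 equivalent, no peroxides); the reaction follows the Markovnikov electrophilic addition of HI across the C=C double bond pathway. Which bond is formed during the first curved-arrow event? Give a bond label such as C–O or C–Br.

Step 1: Protonation of the alkene by HI: the π bond acts as the nucleophile and picks up H⁺, giving the more stable (Markovnikov) secondary carbocation. The H–I bond breaks heterolytically, releasing I⁻.
The bond formed in this step is the C–H bond.

C–H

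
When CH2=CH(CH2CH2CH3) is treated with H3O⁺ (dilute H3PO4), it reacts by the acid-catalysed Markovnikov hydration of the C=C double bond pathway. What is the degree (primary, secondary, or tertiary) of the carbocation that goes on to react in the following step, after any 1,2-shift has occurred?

secondary

Step 1: Electrophilic addition begins with the π(C=C) electrons forming a bond to the proton of H3O⁺. Following Markovnikov's rule, the resulting cation is secondary. H2O is released.
No single 1,2-shift to an adjacent carbon would give a more-substituted cation, so no rearrangement occurs.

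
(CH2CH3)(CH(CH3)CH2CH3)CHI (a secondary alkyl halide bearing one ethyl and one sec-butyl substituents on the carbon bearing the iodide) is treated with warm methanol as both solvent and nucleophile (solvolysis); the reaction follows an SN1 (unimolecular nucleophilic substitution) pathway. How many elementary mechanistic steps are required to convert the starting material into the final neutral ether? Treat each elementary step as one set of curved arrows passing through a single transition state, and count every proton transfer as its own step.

4

Step 1: Rate-determining heterolysis of the C–I bond gives I⁻ and a secondary carbocation.
Step 2: Carbocation rearrangement: a 1,2-hydride shift from the adjacent sec-butyl carbon converts the initially-formed secondary cation into the more stable tertiary cation.
Step 3: CH3OH donates an oxygen lone pair into the empty p orbital of the cation, giving a protonated ether (an oxonium ion).
Step 4: Deprotonation of the oxonium oxygen by solvent methanol yields the neutral ether.
Total: 4 elementary steps.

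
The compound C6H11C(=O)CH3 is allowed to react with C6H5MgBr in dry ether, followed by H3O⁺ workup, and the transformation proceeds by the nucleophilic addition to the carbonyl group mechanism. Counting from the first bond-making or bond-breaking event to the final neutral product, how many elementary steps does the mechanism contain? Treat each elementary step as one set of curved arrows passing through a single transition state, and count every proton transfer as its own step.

Step 1: Nucleophilic addition: the carbanion-like carbon of C6H5MgBr adds to the carbonyl carbon, pushing the π(C=O) electron pair onto oxygen and giving a tetrahedral alkoxide.
Step 2: On H3O⁺ workup the alkoxide oxygen is protonated, giving an alcohol.
Total: 2 elementary steps.

2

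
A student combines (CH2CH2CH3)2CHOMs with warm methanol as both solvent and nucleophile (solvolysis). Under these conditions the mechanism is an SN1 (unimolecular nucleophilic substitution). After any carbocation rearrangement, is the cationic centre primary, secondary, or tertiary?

Step 1: The C–O bond breaks with both electrons going to the mesylate; MsO⁻ leaves and a secondary carbocation remains.
No single 1,2-shift to an adjacent carbon would give a more-substituted cation, so no rearrangement occurs.

secondary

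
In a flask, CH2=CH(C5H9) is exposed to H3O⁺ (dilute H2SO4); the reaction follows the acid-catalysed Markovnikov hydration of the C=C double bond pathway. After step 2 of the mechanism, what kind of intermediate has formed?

Step 1: Protonation of the alkene by H3O⁺: the π bond acts as the nucleophile and picks up H⁺, giving the more stable (Markovnikov) secondary carbocation. H2O is released.
Step 2: Carbocation rearrangement: a 1,2-hydride shift from the adjacent cyclopentyl carbon converts the initially-formed secondary cation into the more stable tertiary cation.
After step 2 the species present is a tertiary carbocation.

tertiary carbocation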